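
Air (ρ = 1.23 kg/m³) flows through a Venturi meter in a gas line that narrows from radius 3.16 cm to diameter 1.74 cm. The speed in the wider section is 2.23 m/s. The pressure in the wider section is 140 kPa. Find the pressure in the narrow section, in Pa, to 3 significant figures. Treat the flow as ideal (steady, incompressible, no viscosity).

Continuity gives A₁v₁ = A₂v₂, so v₂ = (31.4 cm²)/(2.38 cm²) × 2.23 m/s = 29.4 m/s.
With no height change, Bernoulli's equation is P₁ + ½ρv₁² = P₂ + ½ρv₂².
P₂ = P₁ − ½ρ(v₂² − v₁²) = 140000 − ½·1.23·(29.4² − 2.23²) = 140000 − 529 = 139000 Pa.

139000 Pa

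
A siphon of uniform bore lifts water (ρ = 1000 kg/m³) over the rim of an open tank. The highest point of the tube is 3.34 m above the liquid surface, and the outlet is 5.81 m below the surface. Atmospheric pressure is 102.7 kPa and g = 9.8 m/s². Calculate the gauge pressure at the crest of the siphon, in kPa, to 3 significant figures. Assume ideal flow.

-89.7 kPa

The outlet speed comes from Torricelli: v = √(2g·5.81) = 10.7 m/s.
The bore is uniform, so the speed at the crest is the same v. Bernoulli surface→crest: P_atm = P_top + ½ρv² + ρg·h_top.
P_top = 102700 − ½·1000·10.7² − 1000·9.8·3.34 = 13000 Pa. So P_gauge = P_top − P_atm = -89700 Pa.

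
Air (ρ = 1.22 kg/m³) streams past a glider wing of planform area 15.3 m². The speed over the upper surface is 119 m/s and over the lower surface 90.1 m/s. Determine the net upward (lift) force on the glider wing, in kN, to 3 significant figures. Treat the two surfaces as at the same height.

With equal heights on the two surfaces, Bernoulli gives P_lower − P_upper = ½ρ(v_upper² − v_lower²).
ΔP = ½·1.22·(119² − 90.1²) = 3690 Pa.
Lift = ΔP · A = 3690 × 15.3 = 56400 N.

F ≈ 56.4 kN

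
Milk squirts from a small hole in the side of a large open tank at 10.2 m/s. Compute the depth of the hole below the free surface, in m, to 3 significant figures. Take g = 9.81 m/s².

5.30 m

Inverting v = √(2gh) gives h = v² / 2g.
h = 10.2²/(2·9.81) = 104/19.62 = 5.30 m.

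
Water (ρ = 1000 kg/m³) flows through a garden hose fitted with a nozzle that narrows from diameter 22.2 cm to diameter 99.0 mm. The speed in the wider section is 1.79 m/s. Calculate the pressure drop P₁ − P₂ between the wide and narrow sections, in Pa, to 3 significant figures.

ΔP ≈ 38900 Pa

The volume flow rate is constant, so v₂ = (A₁/A₂)v₁ = (387/77.0)·1.79 = 9.00 m/s.
Bernoulli (h₁ = h₂): P₁ − P₂ = ½ρ(v₂² − v₁²).
P₁ − P₂ = ½·1000·(9.00² − 1.79²) = ½·1000·77.8 = 38900 Pa.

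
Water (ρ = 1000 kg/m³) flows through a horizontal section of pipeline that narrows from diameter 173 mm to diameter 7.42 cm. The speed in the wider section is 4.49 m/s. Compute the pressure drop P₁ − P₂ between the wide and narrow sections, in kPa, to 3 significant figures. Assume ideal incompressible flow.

288 kPa

The volume flow rate is constant, so v₂ = (A₁/A₂)v₁ = (235/43.2)·4.49 = 24.4 m/s.
The pipe is horizontal, so Bernoulli reduces to P₁ + ½ρv₁² = P₂ + ½ρv₂².
P₁ − P₂ = ½·1000·(24.4² − 4.49²) = ½·1000·576 = 288000 Pa.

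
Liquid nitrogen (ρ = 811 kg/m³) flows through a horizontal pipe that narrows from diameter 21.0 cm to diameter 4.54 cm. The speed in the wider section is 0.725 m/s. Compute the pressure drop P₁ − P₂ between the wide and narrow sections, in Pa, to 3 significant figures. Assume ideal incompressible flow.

97400 Pa

By continuity, v₂ = v₁·A₁/A₂ = 0.725·(346/16.2) = 15.5 m/s.
Bernoulli (h₁ = h₂): P₁ − P₂ = ½ρ(v₂² − v₁²).
P₁ − P₂ = ½·811·(15.5² − 0.725²) = ½·811·240 = 97400 Pa.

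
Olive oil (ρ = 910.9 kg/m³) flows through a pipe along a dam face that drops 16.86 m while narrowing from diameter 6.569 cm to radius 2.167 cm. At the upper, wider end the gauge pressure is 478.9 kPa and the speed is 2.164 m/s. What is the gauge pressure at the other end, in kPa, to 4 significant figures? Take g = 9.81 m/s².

Mass conservation (A₁v₁ = A₂v₂) gives v₂ = 2.164 × 33.89/14.75 = 4.971 m/s.
Bernoulli: P₁ + ½ρv₁² + ρg h₁ = P₂ + ½ρv₂² + ρg h₂, so P₂ = P₁ + ½ρ(v₁² − v₂²) − ρg(h₂ − h₁).
P₂ = 478900 + ½·910.9·(2.164² − 4.971²) − 910.9·9.81·(−16.86) = 478900 + (-9124) − (-150700) = 620400 Pa.

P₂ = 620.4 kPa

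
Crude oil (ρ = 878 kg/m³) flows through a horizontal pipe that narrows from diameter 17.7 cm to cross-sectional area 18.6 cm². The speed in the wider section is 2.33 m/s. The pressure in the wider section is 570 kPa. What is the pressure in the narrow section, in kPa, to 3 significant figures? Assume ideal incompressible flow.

Continuity gives A₁v₁ = A₂v₂, so v₂ = (246 cm²)/(18.6 cm²) × 2.33 m/s = 30.8 m/s.
Bernoulli (h₁ = h₂): P₁ − P₂ = ½ρ(v₂² − v₁²).
P₂ = P₁ − ½ρ(v₂² − v₁²) = 570000 − ½·878·(30.8² − 2.33²) = 570000 − 415000 = 155000 Pa.

P₂ ≈ 155 kPa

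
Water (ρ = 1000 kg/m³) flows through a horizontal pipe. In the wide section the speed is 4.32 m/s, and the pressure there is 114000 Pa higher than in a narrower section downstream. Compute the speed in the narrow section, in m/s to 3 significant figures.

v₂ = 15.7 m/s

Along the level pipe P + ½ρv² is conserved, hence v₂² = v₁² + 2(P₁ − P₂)/ρ.
v₂ = √(4.32² + 2·114000/1000) = √(18.7 + 228) = 15.7 m/s.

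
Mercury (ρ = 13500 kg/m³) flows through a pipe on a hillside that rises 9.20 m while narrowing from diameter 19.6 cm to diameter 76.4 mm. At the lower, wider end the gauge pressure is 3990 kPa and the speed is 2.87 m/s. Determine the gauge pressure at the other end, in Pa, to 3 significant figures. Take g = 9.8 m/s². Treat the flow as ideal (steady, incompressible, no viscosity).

P₂ ≈ 420000 Pa

Continuity gives A₁v₁ = A₂v₂, so v₂ = (302 cm²)/(45.8 cm²) × 2.87 m/s = 18.9 m/s.
Bernoulli: P₁ + ½ρv₁² + ρg h₁ = P₂ + ½ρv₂² + ρg h₂, so P₂ = P₁ + ½ρ(v₁² − v₂²) − ρg(h₂ − h₁).
P₂ = 3990000 + ½·13500·(2.87² − 18.9²) − 13500·9.8·(+9.20) = 3990000 + (-2350000) − (1220000) = 420000 Pa.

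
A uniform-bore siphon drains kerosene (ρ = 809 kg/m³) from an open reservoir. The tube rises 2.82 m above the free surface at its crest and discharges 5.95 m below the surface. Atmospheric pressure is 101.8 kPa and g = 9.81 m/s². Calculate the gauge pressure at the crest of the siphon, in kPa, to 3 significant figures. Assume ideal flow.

From the surface to the outlet (both open to atmosphere, surface at rest): v = √(2g·h_out) = √(2·9.81·5.95) = 10.8 m/s.
Continuity keeps v the same throughout the tube; from surface to crest, P_atm + 0 = P_top + ½ρv² + ρg·h_top.
P_top = 101800 − ½·809·10.8² − 809·9.81·2.82 = 32200 Pa. So P_gauge = P_top − P_atm = -69600 Pa.

P_gauge ≈ -69.6 kPa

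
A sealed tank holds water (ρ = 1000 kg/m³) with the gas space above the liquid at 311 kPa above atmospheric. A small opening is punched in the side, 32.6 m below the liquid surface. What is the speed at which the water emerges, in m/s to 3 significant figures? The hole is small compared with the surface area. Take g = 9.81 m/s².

v ≈ 35.5 m/s

Take point 1 at the surface (v₁ ≈ 0) and point 2 at the hole (at atmospheric pressure). Bernoulli: P₁ + ρg h = P_atm + ½ρv₂².
With P₁ − P_atm = 311000 Pa, v₂ = √(2gh + 2ΔP/ρ) = √(2·9.81·32.6 + 2·311000/1000) = 35.5 m/s.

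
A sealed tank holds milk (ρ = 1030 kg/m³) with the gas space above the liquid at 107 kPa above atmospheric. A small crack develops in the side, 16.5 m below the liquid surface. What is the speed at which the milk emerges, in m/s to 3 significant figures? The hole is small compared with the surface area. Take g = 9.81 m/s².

v ≈ 23.1 m/s

Take point 1 at the surface (v₁ ≈ 0) and point 2 at the hole (at atmospheric pressure). Bernoulli: P₁ + ρg h = P_atm + ½ρv₂².
With P₁ − P_atm = 107000 Pa, v₂ = √(2gh + 2ΔP/ρ) = √(2·9.81·16.5 + 2·107000/1030) = 23.1 m/s.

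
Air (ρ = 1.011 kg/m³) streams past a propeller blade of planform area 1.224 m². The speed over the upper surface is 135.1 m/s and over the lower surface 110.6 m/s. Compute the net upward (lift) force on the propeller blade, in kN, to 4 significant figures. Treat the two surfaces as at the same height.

3.725 kN

The faster flow above has the lower pressure; Bernoulli (same height) gives ΔP = ½ρ(v_up² − v_low²).
ΔP = ½·1.011·(135.1² − 110.6²) = 3043 Pa.
Lift = ΔP · A = 3043 × 1.224 = 3725 N.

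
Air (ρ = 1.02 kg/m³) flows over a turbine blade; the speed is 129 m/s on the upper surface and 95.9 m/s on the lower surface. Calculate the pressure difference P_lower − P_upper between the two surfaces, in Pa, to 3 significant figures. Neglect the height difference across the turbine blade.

ΔP ≈ 3800 Pa

Bernoulli (same height): P_lower − P_upper = ½ρ(v_upper² − v_lower²).
ΔP = ½·1.02·(129² − 95.9²) = 3800 Pa.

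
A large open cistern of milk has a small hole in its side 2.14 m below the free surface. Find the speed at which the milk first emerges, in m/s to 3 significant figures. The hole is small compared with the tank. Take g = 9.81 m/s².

v ≈ 6.48 m/s

With the surface at rest and both surface and jet at atmospheric pressure, Bernoulli gives ρg h = ½ρv², so v = √(2gh) = √(2·9.81·2.14) = 6.48 m/s.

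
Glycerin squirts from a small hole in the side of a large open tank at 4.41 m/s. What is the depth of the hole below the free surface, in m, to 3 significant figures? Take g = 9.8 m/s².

Inverting v = √(2gh) gives h = v² / 2g.
h = 4.41²/(2·9.8) = 19.4/19.60 = 0.992 m.

0.992 m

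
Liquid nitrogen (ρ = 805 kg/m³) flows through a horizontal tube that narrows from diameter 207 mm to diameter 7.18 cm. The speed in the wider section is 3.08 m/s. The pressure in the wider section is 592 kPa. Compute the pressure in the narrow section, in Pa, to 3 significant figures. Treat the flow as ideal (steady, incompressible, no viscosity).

The volume flow rate is constant, so v₂ = (A₁/A₂)v₁ = (337/40.5)·3.08 = 25.6 m/s.
With no height change, Bernoulli's equation is P₁ + ½ρv₁² = P₂ + ½ρv₂².
P₂ = P₁ − ½ρ(v₂² − v₁²) = 592000 − ½·805·(25.6² − 3.08²) = 592000 − 260000 = 332000 Pa.

P₂ = 332000 Pa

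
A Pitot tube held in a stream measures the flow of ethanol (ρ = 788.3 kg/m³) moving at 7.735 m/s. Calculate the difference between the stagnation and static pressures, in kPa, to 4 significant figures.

23.58 kPa

At the stagnation point the flow is brought to rest, so Bernoulli gives P_stag − P_static = ½ρv².
ΔP = ½·788.3·7.735² = 23580 Pa.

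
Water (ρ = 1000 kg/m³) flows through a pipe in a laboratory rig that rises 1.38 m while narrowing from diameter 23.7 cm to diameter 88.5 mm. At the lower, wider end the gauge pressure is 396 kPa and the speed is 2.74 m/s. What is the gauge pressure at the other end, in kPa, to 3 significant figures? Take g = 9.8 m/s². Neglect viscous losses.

P₂ ≈ 193 kPa

Continuity gives A₁v₁ = A₂v₂, so v₂ = (441 cm²)/(61.5 cm²) × 2.74 m/s = 19.6 m/s.
Applying Bernoulli between the two ends and solving for P₂: P₂ = P₁ + ½ρ(v₁² − v₂²) − ρgΔh.
P₂ = 396000 + ½·1000·(2.74² − 19.6²) − 1000·9.8·(+1.38) = 396000 + (-189000) − (13500) = 193000 Pa.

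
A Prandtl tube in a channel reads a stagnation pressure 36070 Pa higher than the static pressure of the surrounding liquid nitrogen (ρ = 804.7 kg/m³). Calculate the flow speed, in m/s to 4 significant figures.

v ≈ 9.468 m/s

The dynamic pressure equals the rise in static pressure at the stagnation point: ΔP = ½ρv².
v = √(2ΔP/ρ) = √(2·36070/804.7) = 9.468 m/s.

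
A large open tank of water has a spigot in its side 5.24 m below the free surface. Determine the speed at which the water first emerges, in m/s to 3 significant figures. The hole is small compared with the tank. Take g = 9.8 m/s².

10.1 m/s

Bernoulli from surface to hole (P equal, v_surface ≈ 0): v = √(2gh) = √(2×9.8×5.24) = 10.1 m/s.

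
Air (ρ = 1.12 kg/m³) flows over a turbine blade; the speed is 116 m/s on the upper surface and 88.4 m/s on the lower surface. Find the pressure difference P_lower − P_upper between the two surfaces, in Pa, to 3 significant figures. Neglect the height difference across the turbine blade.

With negligible Δh, P + ½ρv² is constant, so P_low − P_up = ½ρ(v_up² − v_low²).
ΔP = ½·1.12·(116² − 88.4²) = 3160 Pa.

ΔP ≈ 3160 Pa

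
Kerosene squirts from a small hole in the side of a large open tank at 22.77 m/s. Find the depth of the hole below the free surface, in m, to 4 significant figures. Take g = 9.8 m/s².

h ≈ 26.45 m

Inverting v = √(2gh) gives h = v² / 2g.
h = 22.77²/(2·9.8) = 518.5/19.60 = 26.45 m.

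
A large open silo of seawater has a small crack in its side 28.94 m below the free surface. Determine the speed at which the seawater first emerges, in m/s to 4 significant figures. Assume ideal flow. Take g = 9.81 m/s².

The surface is effectively still and both ends are open, so ½v² = gh and v = √(2·9.81·28.94) = 23.83 m/s.

v = 23.83 m/s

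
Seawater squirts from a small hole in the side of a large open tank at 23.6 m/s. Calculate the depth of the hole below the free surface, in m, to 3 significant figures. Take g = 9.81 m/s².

28.4 m

Inverting v = √(2gh) gives h = v² / 2g.
h = 23.6²/(2·9.81) = 557/19.62 = 28.4 m.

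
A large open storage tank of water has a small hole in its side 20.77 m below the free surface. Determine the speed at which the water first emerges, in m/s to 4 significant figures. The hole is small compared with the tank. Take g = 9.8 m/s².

The surface is effectively still and both ends are open, so ½v² = gh and v = √(2·9.8·20.77) = 20.18 m/s.

v ≈ 20.18 m/s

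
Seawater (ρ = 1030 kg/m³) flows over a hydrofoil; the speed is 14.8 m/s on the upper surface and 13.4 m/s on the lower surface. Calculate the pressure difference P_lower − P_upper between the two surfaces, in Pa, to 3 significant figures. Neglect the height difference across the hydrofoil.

Bernoulli (same height): P_lower − P_upper = ½ρ(v_upper² − v_lower²).
ΔP = ½·1030·(14.8² − 13.4²) = 20300 Pa.

ΔP = 20300 Pa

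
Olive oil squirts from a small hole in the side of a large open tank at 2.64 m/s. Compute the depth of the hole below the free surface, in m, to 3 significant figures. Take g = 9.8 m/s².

h = 0.356 m

Torricelli: v = √(2gh), so h = v²/(2g).
h = 2.64²/(2·9.8) = 6.97/19.60 = 0.356 m.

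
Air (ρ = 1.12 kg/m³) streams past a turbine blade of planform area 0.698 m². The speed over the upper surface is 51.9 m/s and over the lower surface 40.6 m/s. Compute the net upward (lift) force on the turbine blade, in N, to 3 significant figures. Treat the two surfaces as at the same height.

From P + ½ρv² = const at equal height, P_low − P_up = ½ρ(v_up² − v_low²).
ΔP = ½·1.12·(51.9² − 40.6²) = 585 Pa.
Lift = ΔP · A = 585 × 0.698 = 409 N.

F ≈ 409 N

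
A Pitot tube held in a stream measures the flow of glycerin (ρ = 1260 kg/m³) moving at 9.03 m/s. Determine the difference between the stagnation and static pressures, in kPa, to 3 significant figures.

ΔP = 51.4 kPa

At the stagnation point the flow is brought to rest, so Bernoulli gives P_stag − P_static = ½ρv².
ΔP = ½·1260·9.03² = 51400 Pa.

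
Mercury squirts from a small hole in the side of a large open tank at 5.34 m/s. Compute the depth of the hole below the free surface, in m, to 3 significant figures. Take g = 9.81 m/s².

h ≈ 1.45 m

Torricelli: v = √(2gh), so h = v²/(2g).
h = 5.34²/(2·9.81) = 28.5/19.62 = 1.45 m.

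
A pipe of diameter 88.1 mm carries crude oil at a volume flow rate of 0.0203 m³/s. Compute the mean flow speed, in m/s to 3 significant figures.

Q = 0.0203 m³/s = 0.0203 m³/s.
v = Q/A = 0.0203 / 0.00610 = 3.33 m/s.

v ≈ 3.33 m/s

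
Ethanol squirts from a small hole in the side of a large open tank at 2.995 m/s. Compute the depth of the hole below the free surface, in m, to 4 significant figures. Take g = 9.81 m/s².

For a small hole in a large open tank, ½v² = gh, giving h = v²/(2g).
h = 2.995²/(2·9.81) = 8.970/19.62 = 0.4572 m.

0.4572 m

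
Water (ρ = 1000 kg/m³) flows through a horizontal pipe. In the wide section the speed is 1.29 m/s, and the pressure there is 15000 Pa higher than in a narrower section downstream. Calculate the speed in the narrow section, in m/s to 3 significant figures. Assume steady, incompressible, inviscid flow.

Horizontal Bernoulli: P₁ + ½ρv₁² = P₂ + ½ρv₂², so v₂² = v₁² + 2(P₁ − P₂)/ρ.
v₂ = √(1.29² + 2·15000/1000) = √(1.66 + 30.0) = 5.63 m/s.

v₂ = 5.63 m/s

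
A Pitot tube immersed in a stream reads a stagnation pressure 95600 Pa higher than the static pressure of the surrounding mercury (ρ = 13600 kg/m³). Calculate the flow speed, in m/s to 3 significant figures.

v ≈ 3.75 m/s

Bernoulli between the free stream and the stagnation point: ½ρv² = P_stag − P_static.
v = √(2ΔP/ρ) = √(2·95600/13600) = 3.75 m/s.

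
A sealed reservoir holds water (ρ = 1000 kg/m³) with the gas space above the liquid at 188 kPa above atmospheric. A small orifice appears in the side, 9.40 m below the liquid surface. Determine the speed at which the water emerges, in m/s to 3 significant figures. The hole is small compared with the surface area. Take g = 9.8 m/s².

Take point 1 at the surface (v₁ ≈ 0) and point 2 at the hole (at atmospheric pressure). Bernoulli: P₁ + ρg h = P_atm + ½ρv₂².
With P₁ − P_atm = 188000 Pa, v₂ = √(2gh + 2ΔP/ρ) = √(2·9.8·9.40 + 2·188000/1000) = 23.7 m/s.

23.7 m/s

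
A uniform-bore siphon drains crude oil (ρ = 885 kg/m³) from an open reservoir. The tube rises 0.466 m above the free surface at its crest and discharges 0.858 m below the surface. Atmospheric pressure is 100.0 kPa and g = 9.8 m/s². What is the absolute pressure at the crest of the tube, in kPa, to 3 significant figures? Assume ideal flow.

P_top ≈ 88.5 kPa

From the surface to the outlet (both open to atmosphere, surface at rest): v = √(2g·h_out) = √(2·9.8·0.858) = 4.10 m/s.
Continuity keeps v the same throughout the tube; from surface to crest, P_atm + 0 = P_top + ½ρv² + ρg·h_top.
P_top = 100000 − ½·885·4.10² − 885·9.8·0.466 = 88500 Pa.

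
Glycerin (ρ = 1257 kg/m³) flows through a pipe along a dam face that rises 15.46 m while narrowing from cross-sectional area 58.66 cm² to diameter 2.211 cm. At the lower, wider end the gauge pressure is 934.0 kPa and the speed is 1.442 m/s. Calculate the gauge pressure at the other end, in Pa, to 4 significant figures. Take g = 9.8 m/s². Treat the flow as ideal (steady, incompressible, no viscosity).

P₂ = 439800 Pa

Continuity gives A₁v₁ = A₂v₂, so v₂ = (58.66 cm²)/(3.839 cm²) × 1.442 m/s = 22.03 m/s.
Energy conservation along the streamline gives P₂ = P₁ − ½ρ(v₂² − v₁²) − ρg(h₂ − h₁).
P₂ = 934000 + ½·1257·(1.442² − 22.03²) − 1257·9.8·(+15.46) = 934000 + (-303800) − (190400) = 439800 Pa.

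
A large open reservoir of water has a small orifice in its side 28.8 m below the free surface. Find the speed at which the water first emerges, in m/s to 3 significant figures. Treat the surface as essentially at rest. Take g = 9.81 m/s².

Bernoulli from surface to hole (P equal, v_surface ≈ 0): v = √(2gh) = √(2×9.81×28.8) = 23.8 m/s.

v ≈ 23.8 m/s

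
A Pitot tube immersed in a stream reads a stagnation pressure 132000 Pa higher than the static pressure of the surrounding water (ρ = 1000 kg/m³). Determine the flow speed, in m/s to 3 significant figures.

v ≈ 16.2 m/s

The dynamic pressure equals the rise in static pressure at the stagnation point: ΔP = ½ρv².
v = √(2ΔP/ρ) = √(2·132000/1000) = 16.2 m/s.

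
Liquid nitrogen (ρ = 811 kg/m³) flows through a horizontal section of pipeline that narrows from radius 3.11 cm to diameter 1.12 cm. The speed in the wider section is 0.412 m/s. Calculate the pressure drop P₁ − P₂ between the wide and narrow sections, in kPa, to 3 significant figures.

The volume flow rate is constant, so v₂ = (A₁/A₂)v₁ = (30.4/0.985)·0.412 = 12.7 m/s.
The pipe is horizontal, so Bernoulli reduces to P₁ + ½ρv₁² = P₂ + ½ρv₂².
P₁ − P₂ = ½·811·(12.7² − 0.412²) = ½·811·161 = 65400 Pa.

ΔP = 65.4 kPa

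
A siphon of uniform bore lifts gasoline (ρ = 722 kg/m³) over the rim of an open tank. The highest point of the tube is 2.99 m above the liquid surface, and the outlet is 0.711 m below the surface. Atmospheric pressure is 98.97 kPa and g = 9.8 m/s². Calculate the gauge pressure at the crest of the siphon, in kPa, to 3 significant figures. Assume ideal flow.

P_gauge = -26.2 kPa

Bernoulli surface→outlet gives ½v² = g·h_out, so v = √(2·9.8·0.711) = 3.73 m/s.
Continuity keeps v the same throughout the tube; from surface to crest, P_atm + 0 = P_top + ½ρv² + ρg·h_top.
P_top = 98970 − ½·722·3.73² − 722·9.8·2.99 = 72800 Pa. So P_gauge = P_top − P_atm = -26200 Pa.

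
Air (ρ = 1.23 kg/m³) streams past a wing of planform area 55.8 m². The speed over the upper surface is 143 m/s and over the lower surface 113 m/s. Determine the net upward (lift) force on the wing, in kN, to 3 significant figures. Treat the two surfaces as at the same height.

The faster flow above has the lower pressure; Bernoulli (same height) gives ΔP = ½ρ(v_up² − v_low²).
ΔP = ½·1.23·(143² − 113²) = 4720 Pa.
Lift = ΔP · A = 4720 × 55.8 = 264000 N.

F ≈ 264 kN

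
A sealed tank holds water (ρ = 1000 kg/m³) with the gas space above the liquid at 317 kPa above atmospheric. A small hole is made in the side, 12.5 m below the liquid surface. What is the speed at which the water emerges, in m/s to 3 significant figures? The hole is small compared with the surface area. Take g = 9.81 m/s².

Take point 1 at the surface (v₁ ≈ 0) and point 2 at the hole (at atmospheric pressure). Bernoulli: P₁ + ρg h = P_atm + ½ρv₂².
With P₁ − P_atm = 317000 Pa, v₂ = √(2gh + 2ΔP/ρ) = √(2·9.81·12.5 + 2·317000/1000) = 29.7 m/s.

29.7 m/s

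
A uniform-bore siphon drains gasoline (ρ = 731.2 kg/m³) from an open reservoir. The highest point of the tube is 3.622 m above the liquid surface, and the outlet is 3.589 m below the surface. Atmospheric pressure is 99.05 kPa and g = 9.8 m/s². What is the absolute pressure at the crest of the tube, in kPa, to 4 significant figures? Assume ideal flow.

The outlet speed comes from Torricelli: v = √(2g·3.589) = 8.387 m/s.
The bore is uniform, so the speed at the crest is the same v. Bernoulli surface→crest: P_atm = P_top + ½ρv² + ρg·h_top.
P_top = 99050 − ½·731.2·8.387² − 731.2·9.8·3.622 = 47380 Pa.

47.38 kPa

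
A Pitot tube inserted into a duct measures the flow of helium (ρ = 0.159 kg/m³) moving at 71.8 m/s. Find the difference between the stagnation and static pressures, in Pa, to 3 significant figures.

ΔP ≈ 410 Pa

At the stagnation point the flow is brought to rest, so Bernoulli gives P_stag − P_static = ½ρv².
ΔP = ½·0.159·71.8² = 410 Pa.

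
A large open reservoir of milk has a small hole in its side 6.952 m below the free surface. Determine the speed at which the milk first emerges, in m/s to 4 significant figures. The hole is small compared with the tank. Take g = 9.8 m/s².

v = 11.67 m/s

With the surface at rest and both surface and jet at atmospheric pressure, Bernoulli gives ρg h = ½ρv², so v = √(2gh) = √(2·9.8·6.952) = 11.67 m/s.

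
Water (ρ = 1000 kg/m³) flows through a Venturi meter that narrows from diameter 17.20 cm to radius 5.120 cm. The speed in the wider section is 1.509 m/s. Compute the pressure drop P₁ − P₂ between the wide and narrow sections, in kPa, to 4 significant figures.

By continuity, v₂ = v₁·A₁/A₂ = 1.509·(232.4/82.35) = 4.257 m/s.
The pipe is horizontal, so Bernoulli reduces to P₁ + ½ρv₁² = P₂ + ½ρv₂².
P₁ − P₂ = ½·1000·(4.257² − 1.509²) = ½·1000·15.85 = 7924 Pa.

7.924 kPa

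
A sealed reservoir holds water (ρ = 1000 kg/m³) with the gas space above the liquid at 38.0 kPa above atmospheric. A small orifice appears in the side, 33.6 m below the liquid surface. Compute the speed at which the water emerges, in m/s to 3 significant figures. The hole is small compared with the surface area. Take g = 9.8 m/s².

Take point 1 at the surface (v₁ ≈ 0) and point 2 at the hole (at atmospheric pressure). Bernoulli: P₁ + ρg h = P_atm + ½ρv₂².
With P₁ − P_atm = 38000 Pa, v₂ = √(2gh + 2ΔP/ρ) = √(2·9.8·33.6 + 2·38000/1000) = 27.1 m/s.

v ≈ 27.1 m/s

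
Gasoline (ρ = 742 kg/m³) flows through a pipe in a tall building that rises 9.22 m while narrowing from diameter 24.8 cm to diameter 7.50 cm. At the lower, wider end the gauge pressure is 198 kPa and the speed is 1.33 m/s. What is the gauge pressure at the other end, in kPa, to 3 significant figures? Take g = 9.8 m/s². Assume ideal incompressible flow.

By continuity, v₂ = v₁·A₁/A₂ = 1.33·(483/44.2) = 14.5 m/s.
Energy conservation along the streamline gives P₂ = P₁ − ½ρ(v₂² − v₁²) − ρg(h₂ − h₁).
P₂ = 198000 + ½·742·(1.33² − 14.5²) − 742·9.8·(+9.22) = 198000 + (-77800) − (67000) = 53200 Pa.

P₂ ≈ 53.2 kPa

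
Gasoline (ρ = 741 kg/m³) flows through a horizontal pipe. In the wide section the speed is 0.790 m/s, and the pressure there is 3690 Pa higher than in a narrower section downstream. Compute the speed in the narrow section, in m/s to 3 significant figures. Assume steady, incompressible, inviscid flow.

v₂ ≈ 3.25 m/s

Horizontal Bernoulli: P₁ + ½ρv₁² = P₂ + ½ρv₂², so v₂² = v₁² + 2(P₁ − P₂)/ρ.
v₂ = √(0.790² + 2·3690/741) = √(0.624 + 9.96) = 3.25 m/s.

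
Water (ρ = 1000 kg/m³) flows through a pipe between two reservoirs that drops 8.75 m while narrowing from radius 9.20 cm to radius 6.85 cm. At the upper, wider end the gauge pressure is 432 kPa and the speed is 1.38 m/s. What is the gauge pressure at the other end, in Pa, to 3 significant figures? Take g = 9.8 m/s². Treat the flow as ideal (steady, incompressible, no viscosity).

P₂ = 516000 Pa

Continuity gives A₁v₁ = A₂v₂, so v₂ = (266 cm²)/(147 cm²) × 1.38 m/s = 2.49 m/s.
Applying Bernoulli between the two ends and solving for P₂: P₂ = P₁ + ½ρ(v₁² − v₂²) − ρgΔh.
P₂ = 432000 + ½·1000·(1.38² − 2.49²) − 1000·9.8·(−8.75) = 432000 + (-2150) − (-85800) = 516000 Pa.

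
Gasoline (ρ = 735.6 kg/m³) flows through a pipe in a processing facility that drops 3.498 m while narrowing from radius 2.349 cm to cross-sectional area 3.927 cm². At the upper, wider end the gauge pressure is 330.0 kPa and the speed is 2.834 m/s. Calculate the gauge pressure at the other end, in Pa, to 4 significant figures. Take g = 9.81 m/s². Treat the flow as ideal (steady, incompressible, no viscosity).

By continuity, v₂ = v₁·A₁/A₂ = 2.834·(17.33/3.927) = 12.51 m/s.
Energy conservation along the streamline gives P₂ = P₁ − ½ρ(v₂² − v₁²) − ρg(h₂ − h₁).
P₂ = 330000 + ½·735.6·(2.834² − 12.51²) − 735.6·9.81·(−3.498) = 330000 + (-54610) − (-25240) = 300600 Pa.

P₂ = 300600 Pa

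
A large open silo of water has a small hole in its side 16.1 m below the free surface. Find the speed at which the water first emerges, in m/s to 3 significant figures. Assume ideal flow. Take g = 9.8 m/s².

Bernoulli from surface to hole (P equal, v_surface ≈ 0): v = √(2gh) = √(2×9.8×16.1) = 17.8 m/s.

v ≈ 17.8 m/s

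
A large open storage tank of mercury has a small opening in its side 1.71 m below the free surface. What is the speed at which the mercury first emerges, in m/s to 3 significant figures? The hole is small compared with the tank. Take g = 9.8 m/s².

Bernoulli from surface to hole (P equal, v_surface ≈ 0): v = √(2gh) = √(2×9.8×1.71) = 5.79 m/s.

v ≈ 5.79 m/s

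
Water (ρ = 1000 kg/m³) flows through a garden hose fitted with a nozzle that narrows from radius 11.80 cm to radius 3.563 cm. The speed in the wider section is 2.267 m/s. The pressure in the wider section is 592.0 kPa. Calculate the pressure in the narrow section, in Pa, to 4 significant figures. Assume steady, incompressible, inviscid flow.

Mass conservation (A₁v₁ = A₂v₂) gives v₂ = 2.267 × 437.4/39.88 = 24.86 m/s.
Bernoulli (h₁ = h₂): P₁ − P₂ = ½ρ(v₂² − v₁²).
P₂ = P₁ − ½ρ(v₂² − v₁²) = 592000 − ½·1000·(24.86² − 2.267²) = 592000 − 306600 = 285400 Pa.

P₂ ≈ 285400 Pa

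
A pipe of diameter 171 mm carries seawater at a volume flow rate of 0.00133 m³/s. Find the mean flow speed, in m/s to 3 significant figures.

v = 0.0579 m/s

Q = 0.00133 m³/s = 0.00133 m³/s.
v = Q/A = 0.00133 / 0.0230 = 0.0579 m/s.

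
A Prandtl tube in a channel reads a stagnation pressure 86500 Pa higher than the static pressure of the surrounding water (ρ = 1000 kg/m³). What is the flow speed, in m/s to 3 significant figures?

At the stagnation point the flow is brought to rest, so Bernoulli gives P_stag − P_static = ½ρv².
v = √(2ΔP/ρ) = √(2·86500/1000) = 13.2 m/s.

v ≈ 13.2 m/s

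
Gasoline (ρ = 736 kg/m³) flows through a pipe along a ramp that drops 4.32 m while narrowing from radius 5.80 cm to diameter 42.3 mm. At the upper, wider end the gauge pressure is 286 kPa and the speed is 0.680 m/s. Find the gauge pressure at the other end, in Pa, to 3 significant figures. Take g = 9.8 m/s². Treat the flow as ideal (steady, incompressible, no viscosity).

Continuity gives A₁v₁ = A₂v₂, so v₂ = (106 cm²)/(14.1 cm²) × 0.680 m/s = 5.11 m/s.
Bernoulli: P₁ + ½ρv₁² + ρg h₁ = P₂ + ½ρv₂² + ρg h₂, so P₂ = P₁ + ½ρ(v₁² − v₂²) − ρg(h₂ − h₁).
P₂ = 286000 + ½·736·(0.680² − 5.11²) − 736·9.8·(−4.32) = 286000 + (-9450) − (-31200) = 308000 Pa.

308000 Pa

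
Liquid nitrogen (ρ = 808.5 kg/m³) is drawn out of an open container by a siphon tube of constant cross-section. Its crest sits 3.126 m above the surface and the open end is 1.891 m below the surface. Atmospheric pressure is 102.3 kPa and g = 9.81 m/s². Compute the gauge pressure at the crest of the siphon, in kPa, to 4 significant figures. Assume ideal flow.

-39.79 kPa

From the surface to the outlet (both open to atmosphere, surface at rest): v = √(2g·h_out) = √(2·9.81·1.891) = 6.091 m/s.
With constant cross-section the crest speed equals v; applying Bernoulli from the surface up to the crest, P_top = P_atm − ½ρv² − ρg·h_top.
P_top = 102300 − ½·808.5·6.091² − 808.5·9.81·3.126 = 62510 Pa. So P_gauge = P_top − P_atm = -39790 Pa.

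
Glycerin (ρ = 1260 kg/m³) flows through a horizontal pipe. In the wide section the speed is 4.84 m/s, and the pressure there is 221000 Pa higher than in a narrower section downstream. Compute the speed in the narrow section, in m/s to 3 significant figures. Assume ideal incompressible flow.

Horizontal Bernoulli: P₁ + ½ρv₁² = P₂ + ½ρv₂², so v₂² = v₁² + 2(P₁ − P₂)/ρ.
v₂ = √(4.84² + 2·221000/1260) = √(23.4 + 351) = 19.3 m/s.

19.3 m/s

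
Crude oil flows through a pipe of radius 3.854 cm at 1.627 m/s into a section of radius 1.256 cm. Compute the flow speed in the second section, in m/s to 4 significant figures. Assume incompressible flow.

15.32 m/s

Continuity gives A₁v₁ = A₂v₂, so v₂ = (46.66 cm²)/(4.956 cm²) × 1.627 m/s = 15.32 m/s.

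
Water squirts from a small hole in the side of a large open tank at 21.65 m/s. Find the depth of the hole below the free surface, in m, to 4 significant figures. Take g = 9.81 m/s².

h ≈ 23.89 m

Inverting v = √(2gh) gives h = v² / 2g.
h = 21.65²/(2·9.81) = 468.7/19.62 = 23.89 m.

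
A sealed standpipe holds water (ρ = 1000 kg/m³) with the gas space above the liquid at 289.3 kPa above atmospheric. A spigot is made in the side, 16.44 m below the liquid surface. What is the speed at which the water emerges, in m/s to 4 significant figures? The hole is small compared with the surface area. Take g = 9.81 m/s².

v ≈ 30.02 m/s

Take point 1 at the surface (v₁ ≈ 0) and point 2 at the hole (at atmospheric pressure). Bernoulli: P₁ + ρg h = P_atm + ½ρv₂².
With P₁ − P_atm = 289300 Pa, v₂ = √(2gh + 2ΔP/ρ) = √(2·9.81·16.44 + 2·289300/1000) = 30.02 m/s.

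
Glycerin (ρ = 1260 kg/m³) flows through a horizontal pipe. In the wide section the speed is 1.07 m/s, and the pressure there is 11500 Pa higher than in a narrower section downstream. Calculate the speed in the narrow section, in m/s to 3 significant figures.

v₂ ≈ 4.40 m/s

Along the level pipe P + ½ρv² is conserved, hence v₂² = v₁² + 2(P₁ − P₂)/ρ.
v₂ = √(1.07² + 2·11500/1260) = √(1.14 + 18.3) = 4.40 m/s.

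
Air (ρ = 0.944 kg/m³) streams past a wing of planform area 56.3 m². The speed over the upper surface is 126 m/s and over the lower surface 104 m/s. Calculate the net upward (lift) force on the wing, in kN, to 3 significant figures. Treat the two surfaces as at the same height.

With equal heights on the two surfaces, Bernoulli gives P_lower − P_upper = ½ρ(v_upper² − v_lower²).
ΔP = ½·0.944·(126² − 104²) = 2390 Pa.
Lift = ΔP · A = 2390 × 56.3 = 134000 N.

F = 134 kN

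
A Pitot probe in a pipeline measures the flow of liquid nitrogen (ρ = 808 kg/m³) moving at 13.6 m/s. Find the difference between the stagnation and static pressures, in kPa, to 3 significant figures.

The dynamic pressure equals the rise in static pressure at the stagnation point: ΔP = ½ρv².
ΔP = ½·808·13.6² = 74700 Pa.

ΔP = 74.7 kPa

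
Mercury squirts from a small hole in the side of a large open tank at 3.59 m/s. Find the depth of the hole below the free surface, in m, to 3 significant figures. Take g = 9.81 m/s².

h = 0.657 m

For a small hole in a large open tank, ½v² = gh, giving h = v²/(2g).
h = 3.59²/(2·9.81) = 12.9/19.62 = 0.657 m.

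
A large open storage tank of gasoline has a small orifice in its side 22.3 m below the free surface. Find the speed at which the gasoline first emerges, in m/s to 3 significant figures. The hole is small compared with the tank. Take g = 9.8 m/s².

20.9 m/s

Bernoulli from surface to hole (P equal, v_surface ≈ 0): v = √(2gh) = √(2×9.8×22.3) = 20.9 m/s.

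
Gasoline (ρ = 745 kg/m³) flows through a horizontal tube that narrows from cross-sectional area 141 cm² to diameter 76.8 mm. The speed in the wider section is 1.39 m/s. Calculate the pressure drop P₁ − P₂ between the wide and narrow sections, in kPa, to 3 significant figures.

ΔP ≈ 5.95 kPa

The volume flow rate is constant, so v₂ = (A₁/A₂)v₁ = (141/46.3)·1.39 = 4.23 m/s.
The pipe is horizontal, so Bernoulli reduces to P₁ + ½ρv₁² = P₂ + ½ρv₂².
P₁ − P₂ = ½·745·(4.23² − 1.39²) = ½·745·16.0 = 5950 Pa.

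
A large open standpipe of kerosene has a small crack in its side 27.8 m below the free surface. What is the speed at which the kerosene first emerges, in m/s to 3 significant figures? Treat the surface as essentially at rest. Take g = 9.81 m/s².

v = 23.4 m/s

The surface is effectively still and both ends are open, so ½v² = gh and v = √(2·9.81·27.8) = 23.4 m/s.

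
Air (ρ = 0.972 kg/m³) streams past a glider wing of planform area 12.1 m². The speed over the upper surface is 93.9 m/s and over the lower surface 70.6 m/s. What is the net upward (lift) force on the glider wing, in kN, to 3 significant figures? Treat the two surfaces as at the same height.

With equal heights on the two surfaces, Bernoulli gives P_lower − P_upper = ½ρ(v_upper² − v_lower²).
ΔP = ½·0.972·(93.9² − 70.6²) = 1860 Pa.
Lift = ΔP · A = 1860 × 12.1 = 22500 N.

F = 22.5 kN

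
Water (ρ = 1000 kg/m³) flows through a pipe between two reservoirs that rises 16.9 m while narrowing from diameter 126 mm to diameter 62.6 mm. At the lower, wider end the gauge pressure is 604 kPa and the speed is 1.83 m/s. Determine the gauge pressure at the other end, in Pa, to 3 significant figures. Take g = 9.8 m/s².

Continuity gives A₁v₁ = A₂v₂, so v₂ = (125 cm²)/(30.8 cm²) × 1.83 m/s = 7.41 m/s.
Energy conservation along the streamline gives P₂ = P₁ − ½ρ(v₂² − v₁²) − ρg(h₂ − h₁).
P₂ = 604000 + ½·1000·(1.83² − 7.41²) − 1000·9.8·(+16.9) = 604000 + (-25800) − (166000) = 413000 Pa.

P₂ ≈ 413000 Pa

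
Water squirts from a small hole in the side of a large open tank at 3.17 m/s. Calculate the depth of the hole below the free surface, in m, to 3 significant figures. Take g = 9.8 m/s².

Torricelli: v = √(2gh), so h = v²/(2g).
h = 3.17²/(2·9.8) = 10.0/19.60 = 0.513 m.

0.513 m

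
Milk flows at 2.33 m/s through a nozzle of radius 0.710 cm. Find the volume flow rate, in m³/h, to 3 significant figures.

Q ≈ 1.33 m³/h

Q = A·v = 0.000158 m² × 2.33 m/s = 0.000369 m³/s.
Converting: 0.000369 m³/s × 3600 = 1.33 m³/h.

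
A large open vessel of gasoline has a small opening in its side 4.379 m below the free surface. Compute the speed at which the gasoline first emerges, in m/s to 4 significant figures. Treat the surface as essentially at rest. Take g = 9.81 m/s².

v = 9.269 m/s

Bernoulli from surface to hole (P equal, v_surface ≈ 0): v = √(2gh) = √(2×9.81×4.379) = 9.269 m/s.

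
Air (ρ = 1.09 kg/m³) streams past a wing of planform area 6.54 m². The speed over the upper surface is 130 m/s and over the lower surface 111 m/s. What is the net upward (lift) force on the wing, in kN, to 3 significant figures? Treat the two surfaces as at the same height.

F = 16.3 kN

With equal heights on the two surfaces, Bernoulli gives P_lower − P_upper = ½ρ(v_upper² − v_lower²).
ΔP = ½·1.09·(130² − 111²) = 2500 Pa.
Lift = ΔP · A = 2500 × 6.54 = 16300 N.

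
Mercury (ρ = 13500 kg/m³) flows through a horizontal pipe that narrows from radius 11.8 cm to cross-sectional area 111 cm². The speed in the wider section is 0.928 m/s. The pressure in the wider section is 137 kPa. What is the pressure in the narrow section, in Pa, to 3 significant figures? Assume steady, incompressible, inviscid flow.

The volume flow rate is constant, so v₂ = (A₁/A₂)v₁ = (437/111)·0.928 = 3.66 m/s.
With no height change, Bernoulli's equation is P₁ + ½ρv₁² = P₂ + ½ρv₂².
P₂ = P₁ − ½ρ(v₂² − v₁²) = 137000 − ½·13500·(3.66² − 0.928²) = 137000 − 84500 = 52500 Pa.

P₂ ≈ 52500 Pa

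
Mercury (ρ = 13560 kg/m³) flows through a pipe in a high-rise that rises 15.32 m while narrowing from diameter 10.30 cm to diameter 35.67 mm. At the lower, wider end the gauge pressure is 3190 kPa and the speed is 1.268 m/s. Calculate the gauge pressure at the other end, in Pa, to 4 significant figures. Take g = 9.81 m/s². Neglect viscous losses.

P₂ = 405100 Pa

By continuity, v₂ = v₁·A₁/A₂ = 1.268·(83.32/9.993) = 10.57 m/s.
Energy conservation along the streamline gives P₂ = P₁ − ½ρ(v₂² − v₁²) − ρg(h₂ − h₁).
P₂ = 3190000 + ½·13560·(1.268² − 10.57²) − 13560·9.81·(+15.32) = 3190000 + (-747000) − (2038000) = 405100 Pa.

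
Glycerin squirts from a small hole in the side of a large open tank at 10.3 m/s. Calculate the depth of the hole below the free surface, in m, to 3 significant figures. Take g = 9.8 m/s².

h ≈ 5.41 m

For a small hole in a large open tank, ½v² = gh, giving h = v²/(2g).
h = 10.3²/(2·9.8) = 106/19.60 = 5.41 m.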